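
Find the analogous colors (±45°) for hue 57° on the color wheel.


Base hue: 57°
Left analog: (57 - 45) mod 360 = 12°
Right analog: (57 + 45) mod 360 = 102°
Analogous hues = 12° and 102°


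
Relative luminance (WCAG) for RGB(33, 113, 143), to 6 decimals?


Linearize each channel (sRGB transfer function): c = v/255; c_lin = c/12.92 if c ≤ 0.04045, else ((c+0.055)/1.055)^2.4
  R: 33/255 ≈ 0.129412 > 0.04045 → ((0.129412+0.055)/1.055)^2.4 ≈ 0.015209
  G: 113/255 ≈ 0.443137 > 0.04045 → ((0.443137+0.055)/1.055)^2.4 ≈ 0.165132
  B: 143/255 ≈ 0.560784 > 0.04045 → ((0.560784+0.055)/1.055)^2.4 ≈ 0.274677
R_lin = 0.015209, G_lin = 0.165132, B_lin = 0.274677
L = 0.2126×R + 0.7152×G + 0.0722×B
L = 0.2126×0.015209 + 0.7152×0.165132 + 0.0722×0.274677
L ≈ 0.141168


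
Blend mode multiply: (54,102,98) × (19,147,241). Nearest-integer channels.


Multiply: C = A×B/255, rounded to nearest integer
R: 54×19/255 = 1026/255 ≈ 4.024 → 4
G: 102×147/255 = 14994/255 ≈ 58.800 → 59
B: 98×241/255 = 23618/255 ≈ 92.620 → 93
= RGB(4, 59, 93)


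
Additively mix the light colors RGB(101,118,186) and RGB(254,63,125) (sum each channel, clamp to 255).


Additive: each channel = min(255, C₁+C₂)
R: 101+254 = 355 → 255
G: 118+63 = 181 → 181
B: 186+125 = 311 → 255
= RGB(255, 181, 255)


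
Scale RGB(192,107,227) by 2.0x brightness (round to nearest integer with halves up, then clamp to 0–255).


Multiply each channel by 2.0, round half up, clamp to [0, 255]
R: 192×2.0 = 384 → clamp → 255
G: 107×2.0 = 214
B: 227×2.0 = 454 → clamp → 255
= RGB(255, 214, 255)


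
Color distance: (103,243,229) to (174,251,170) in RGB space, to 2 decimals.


d = √[(R₁-R₂)² + (G₁-G₂)² + (B₁-B₂)²]
d = √[(103-174)² + (243-251)² + (229-170)²]
d = √[5041 + 64 + 3481]
d = √8586
d ≈ 92.66


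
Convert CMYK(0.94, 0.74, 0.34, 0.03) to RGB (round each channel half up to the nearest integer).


R = 255 × (1-C) × (1-K) = 255 × 0.06 × 0.97 = 14.841 → 15
G = 255 × (1-M) × (1-K) = 255 × 0.26 × 0.97 = 64.311 → 64
B = 255 × (1-Y) × (1-K) = 255 × 0.66 × 0.97 = 163.251 → 163
= RGB(15, 64, 163)


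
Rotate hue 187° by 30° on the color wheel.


New hue = (H + rotation) mod 360
New hue = (187 + 30) mod 360
= 217 mod 360
= 217°


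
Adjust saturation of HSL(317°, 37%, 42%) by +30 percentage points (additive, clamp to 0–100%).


Original S = 37%
Adjustment = +30 percentage points
New S = 37 + (30) = 67
Clamp to [0, 100] → 67
= HSL(317°, 67%, 42%)


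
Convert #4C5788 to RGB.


4C → 76 (R)
57 → 87 (G)
88 → 136 (B)
= RGB(76, 87, 136)


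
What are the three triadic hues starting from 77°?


Triadic: equally spaced at 120° intervals
H1 = 77°
H2 = (77 + 120) mod 360 = 197°
H3 = (77 + 240) mod 360 = 317°
Triadic = 77°, 197°, 317°


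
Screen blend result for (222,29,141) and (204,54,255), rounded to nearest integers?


Screen: C = 255 - (255-A)×(255-B)/255, rounded to nearest integer
R: 255 - (255-222)×(255-204)/255 = 255 - 1683/255 ≈ 255 - 6.600 = 248.400 → 248
G: 255 - (255-29)×(255-54)/255 = 255 - 45426/255 ≈ 255 - 178.141 = 76.859 → 77
B: 255 - (255-141)×(255-255)/255 = 255 - 0/255 ≈ 255 - 0.000 = 255.000 → 255
= RGB(248, 77, 255)


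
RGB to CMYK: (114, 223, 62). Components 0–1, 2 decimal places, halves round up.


R'=114/255≈0.4471, G'=223/255≈0.8745, B'=62/255≈0.2431
K = 1 - max(R',G',B') = 1 - 223/255 = 32/255 = 0.12549… → 0.13
(1-R'-K)/(1-K) simplifies to (max-R)/max with max = 223:
C = (223-114)/223 = 109/223 = 0.48878… → 0.49
M = (223-223)/223 = 0/223 = 0 → 0.00
Y = (223-62)/223 = 161/223 = 0.72197… → 0.72
= CMYK(0.49, 0.00, 0.72, 0.13)


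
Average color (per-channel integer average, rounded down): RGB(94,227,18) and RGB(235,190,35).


Midpoint: each channel = ⌊(C₁+C₂)/2⌋
R: ⌊(94+235)/2⌋ = 164
G: ⌊(227+190)/2⌋ = 208
B: ⌊(18+35)/2⌋ = 26
= RGB(164, 208, 26)


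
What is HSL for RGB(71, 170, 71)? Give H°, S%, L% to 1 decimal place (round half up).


Normalize: R'=71/255≈0.2784, G'=170/255≈0.6667, B'=71/255≈0.2784
Max=170/255, Min=71/255, Δ=Max-Min=99/255
L = (Max+Min)/2 = (170+71)/510 = 241/510 = 0.47254… → L = 47.3%
L ≤ 0.5 → S = Δ/(Max+Min) = 99/(170+71) = 99/241 = 0.41078… → S = 41.1%
(the 1/255 factors cancel in S and H, so raw channel differences can be used)
Max is G' → H = 60 × ((B-R)/Δ + 2) = 60 × ((71-71)/99 + 2)
  0/99 + 2 = 0 + 2 = 2
  H = 60 × 2 = 120° → H = 120.0°
= HSL(120.0°, 41.1%, 47.3%)


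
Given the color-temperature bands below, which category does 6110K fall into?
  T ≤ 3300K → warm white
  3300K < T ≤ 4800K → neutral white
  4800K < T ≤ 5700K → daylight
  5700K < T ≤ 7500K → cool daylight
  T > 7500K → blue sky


Temperature: 6110K
5700K < 6110K ≤ 7500K → cool daylight
Classification: cool daylight


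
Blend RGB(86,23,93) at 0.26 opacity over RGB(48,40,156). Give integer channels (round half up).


C = α×F + (1-α)×B, with 1-α = 0.74
R: 0.26×86 + 0.74×48 = 22.36 + 35.52 = 57.88 → 58
G: 0.26×23 + 0.74×40 = 5.98 + 29.60 = 35.58 → 36
B: 0.26×93 + 0.74×156 = 24.18 + 115.44 = 139.62 → 140
= RGB(58, 36, 140)


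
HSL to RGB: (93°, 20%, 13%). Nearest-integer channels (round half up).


H=93°, S=0.20, L=0.13
C = (1-|2L-1|)×S = (1-|-0.74|)×0.20 = 0.052
H' = H/60 = 93/60 ≈ 1.5500; X = C×(1-|H' mod 2 - 1|) = 0.0234
m = L - C/2 = 0.13 - 0.026 = 0.104
Sector ⌊H'⌋ = 1 → (R',G',B') = (0.0234, 0.052, 0.0)
RGB = ((R'+m)×255, (G'+m)×255, (B'+m)×255) = (32.487, 39.78, 26.52)
Round half up → RGB(32, 40, 27)


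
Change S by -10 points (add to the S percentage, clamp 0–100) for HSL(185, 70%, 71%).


Original S = 70%
Adjustment = -10 percentage points
New S = 70 + (-10) = 60
Clamp to [0, 100] → 60
= HSL(185°, 60%, 71%)


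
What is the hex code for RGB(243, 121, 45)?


R = 243 → F3 (hex)
G = 121 → 79 (hex)
B = 45 → 2D (hex)
Hex = #F3792D


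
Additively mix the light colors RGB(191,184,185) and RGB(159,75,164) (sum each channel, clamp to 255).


Additive: each channel = min(255, C₁+C₂)
R: 191+159 = 350 → 255
G: 184+75 = 259 → 255
B: 185+164 = 349 → 255
= RGB(255, 255, 255)


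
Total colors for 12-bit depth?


Colors = 2^bits = 2^12
= 4,096 colors


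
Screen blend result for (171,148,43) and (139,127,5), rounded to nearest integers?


Screen: C = 255 - (255-A)×(255-B)/255, rounded to nearest integer
R: 255 - (255-171)×(255-139)/255 = 255 - 9744/255 ≈ 255 - 38.212 = 216.788 → 217
G: 255 - (255-148)×(255-127)/255 = 255 - 13696/255 ≈ 255 - 53.710 = 201.290 → 201
B: 255 - (255-43)×(255-5)/255 = 255 - 53000/255 ≈ 255 - 207.843 = 47.157 → 47
= RGB(217, 201, 47)


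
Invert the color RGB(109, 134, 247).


Invert: (255-R, 255-G, 255-B)
R: 255-109 = 146
G: 255-134 = 121
B: 255-247 = 8
= RGB(146, 121, 8)


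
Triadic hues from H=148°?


Triadic: equally spaced at 120° intervals
H1 = 148°
H2 = (148 + 120) mod 360 = 268°
H3 = (148 + 240) mod 360 = 28°
Triadic = 148°, 268°, 28°


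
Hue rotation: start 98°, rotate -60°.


New hue = (H + rotation) mod 360
New hue = (98 -60) mod 360
= 38 mod 360
= 38°


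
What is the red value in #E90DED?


Color: #E90DED
R = E9 = 233
G = 0D = 13
B = ED = 237
Red = 233


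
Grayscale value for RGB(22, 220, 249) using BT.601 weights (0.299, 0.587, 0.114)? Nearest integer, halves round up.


Gray = 0.299×R + 0.587×G + 0.114×B
Gray = 0.299×22 + 0.587×220 + 0.114×249
Gray = 6.578 + 129.140 + 28.386
Gray = 164.104 → round half up → 164
Gray = 164


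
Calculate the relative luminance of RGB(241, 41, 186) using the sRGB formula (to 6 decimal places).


Linearize each channel (sRGB transfer function): c = v/255; c_lin = c/12.92 if c ≤ 0.04045, else ((c+0.055)/1.055)^2.4
  R: 241/255 ≈ 0.945098 > 0.04045 → ((0.945098+0.055)/1.055)^2.4 ≈ 0.879622
  G: 41/255 ≈ 0.160784 > 0.04045 → ((0.160784+0.055)/1.055)^2.4 ≈ 0.022174
  B: 186/255 ≈ 0.729412 > 0.04045 → ((0.729412+0.055)/1.055)^2.4 ≈ 0.491021
R_lin = 0.879622, G_lin = 0.022174, B_lin = 0.491021
L = 0.2126×R + 0.7152×G + 0.0722×B
L = 0.2126×0.879622 + 0.7152×0.022174 + 0.0722×0.491021
L ≈ 0.238318


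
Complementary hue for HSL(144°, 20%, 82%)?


Complement = opposite side of color wheel = hue + 180°
H' = (144 + 180) mod 360 = 324°
S and L unchanged.
= HSL(324°, 20%, 82%)


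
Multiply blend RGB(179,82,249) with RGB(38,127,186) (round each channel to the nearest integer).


Multiply: C = A×B/255, rounded to nearest integer
R: 179×38/255 = 6802/255 ≈ 26.675 → 27
G: 82×127/255 = 10414/255 ≈ 40.839 → 41
B: 249×186/255 = 46314/255 ≈ 181.624 → 182
= RGB(27, 41, 182)


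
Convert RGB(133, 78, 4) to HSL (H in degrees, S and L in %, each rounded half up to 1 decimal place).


Normalize: R'=133/255≈0.5216, G'=78/255≈0.3059, B'=4/255≈0.0157
Max=133/255, Min=4/255, Δ=Max-Min=129/255
L = (Max+Min)/2 = (133+4)/510 = 137/510 = 0.26862… → L = 26.9%
L ≤ 0.5 → S = Δ/(Max+Min) = 129/(133+4) = 129/137 = 0.94160… → S = 94.2%
(the 1/255 factors cancel in S and H, so raw channel differences can be used)
Max is R' → H = 60 × (((G-B)/Δ) mod 6) = 60 × (((78-4)/129) mod 6)
  74/129 = 0.5736…
  H = 60 × 0.5736… = 34.418…° → H = 34.4°
= HSL(34.4°, 94.2%, 26.9%)


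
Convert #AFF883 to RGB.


AF → 175 (R)
F8 → 248 (G)
83 → 131 (B)
= RGB(175, 248, 131)


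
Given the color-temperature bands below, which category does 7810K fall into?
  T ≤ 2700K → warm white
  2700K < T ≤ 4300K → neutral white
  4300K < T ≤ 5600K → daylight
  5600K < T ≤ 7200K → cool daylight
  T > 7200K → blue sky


Temperature: 7810K
7810K > 7200K → blue sky
Classification: blue sky


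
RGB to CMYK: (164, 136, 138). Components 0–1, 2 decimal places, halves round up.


R'=164/255≈0.6431, G'=136/255≈0.5333, B'=138/255≈0.5412
K = 1 - max(R',G',B') = 1 - 164/255 = 91/255 = 0.35686… → 0.36
(1-R'-K)/(1-K) simplifies to (max-R)/max with max = 164:
C = (164-164)/164 = 0/164 = 0 → 0.00
M = (164-136)/164 = 28/164 = 0.17073… → 0.17
Y = (164-138)/164 = 26/164 = 0.15853… → 0.16
= CMYK(0.00, 0.17, 0.16, 0.36)


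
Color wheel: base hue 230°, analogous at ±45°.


Base hue: 230°
Left analog: (230 - 45) mod 360 = 185°
Right analog: (230 + 45) mod 360 = 275°
Analogous hues = 185° and 275°


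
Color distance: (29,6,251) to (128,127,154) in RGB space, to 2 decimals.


d = √[(R₁-R₂)² + (G₁-G₂)² + (B₁-B₂)²]
d = √[(29-128)² + (6-127)² + (251-154)²]
d = √[9801 + 14641 + 9409]
d = √33851
d ≈ 183.99


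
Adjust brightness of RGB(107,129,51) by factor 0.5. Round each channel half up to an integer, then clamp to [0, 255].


Multiply each channel by 0.5, round half up, clamp to [0, 255]
R: 107×0.5 = 53.5 → round → 54
G: 129×0.5 = 64.5 → round → 65
B: 51×0.5 = 25.5 → round → 26
= RGB(54, 65, 26)


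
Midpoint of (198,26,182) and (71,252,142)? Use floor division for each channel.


Midpoint: each channel = ⌊(C₁+C₂)/2⌋
R: ⌊(198+71)/2⌋ = 134
G: ⌊(26+252)/2⌋ = 139
B: ⌊(182+142)/2⌋ = 162
= RGB(134, 139, 162)


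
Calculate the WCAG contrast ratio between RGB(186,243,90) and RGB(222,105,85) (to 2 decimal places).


Linearize each sRGB channel c=v/255: c/12.92 if c ≤ 0.04045 else ((c+0.055)/1.055)^2.4
L = 0.2126×R_lin + 0.7152×G_lin + 0.0722×B_lin
Color 1 (186,243,90):
  R=186: 186/255≈0.7294 > 0.04045 → ((0.7294+0.055)/1.055)^2.4 ≈ 0.49102
  G=243: 243/255≈0.9529 > 0.04045 → ((0.9529+0.055)/1.055)^2.4 ≈ 0.89627
  B=90: 90/255≈0.3529 > 0.04045 → ((0.3529+0.055)/1.055)^2.4 ≈ 0.10224
  L1 = 0.2126×0.49102 + 0.7152×0.89627 + 0.0722×0.10224 ≈ 0.75278
Color 2 (222,105,85):
  R=222: 222/255≈0.8706 > 0.04045 → ((0.8706+0.055)/1.055)^2.4 ≈ 0.73046
  G=105: 105/255≈0.4118 > 0.04045 → ((0.4118+0.055)/1.055)^2.4 ≈ 0.14126
  B=85: 85/255≈0.3333 > 0.04045 → ((0.3333+0.055)/1.055)^2.4 ≈ 0.09084
  L2 = 0.2126×0.73046 + 0.7152×0.14126 + 0.0722×0.09084 ≈ 0.26289
Lighter = 0.75278, Darker = 0.26289
Ratio = (L_lighter + 0.05) / (L_darker + 0.05)
Ratio = (0.75278 + 0.05) / (0.26289 + 0.05) = 0.80278 / 0.31289 ≈ 2.5657
Ratio ≈ 2.57:1


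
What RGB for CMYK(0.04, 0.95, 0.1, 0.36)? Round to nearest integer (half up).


R = 255 × (1-C) × (1-K) = 255 × 0.96 × 0.64 = 156.672 → 157
G = 255 × (1-M) × (1-K) = 255 × 0.05 × 0.64 = 8.16 → 8
B = 255 × (1-Y) × (1-K) = 255 × 0.90 × 0.64 = 146.88 → 147
= RGB(157, 8, 147)


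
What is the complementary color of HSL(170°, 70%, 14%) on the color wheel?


Complement = opposite side of color wheel = hue + 180°
H' = (170 + 180) mod 360 = 350°
S and L unchanged.
= HSL(350°, 70%, 14%)


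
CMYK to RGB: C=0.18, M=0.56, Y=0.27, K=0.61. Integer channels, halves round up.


R = 255 × (1-C) × (1-K) = 255 × 0.82 × 0.39 = 81.549 → 82
G = 255 × (1-M) × (1-K) = 255 × 0.44 × 0.39 = 43.758 → 44
B = 255 × (1-Y) × (1-K) = 255 × 0.73 × 0.39 = 72.5985 → 73
= RGB(82, 44, 73)


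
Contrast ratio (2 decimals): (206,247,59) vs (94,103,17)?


Linearize each sRGB channel c=v/255: c/12.92 if c ≤ 0.04045 else ((c+0.055)/1.055)^2.4
L = 0.2126×R_lin + 0.7152×G_lin + 0.0722×B_lin
Color 1 (206,247,59):
  R=206: 206/255≈0.8078 > 0.04045 → ((0.8078+0.055)/1.055)^2.4 ≈ 0.61721
  G=247: 247/255≈0.9686 > 0.04045 → ((0.9686+0.055)/1.055)^2.4 ≈ 0.93011
  B=59: 59/255≈0.2314 > 0.04045 → ((0.2314+0.055)/1.055)^2.4 ≈ 0.04374
  L1 = 0.2126×0.61721 + 0.7152×0.93011 + 0.0722×0.04374 ≈ 0.79959
Color 2 (94,103,17):
  R=94: 94/255≈0.3686 > 0.04045 → ((0.3686+0.055)/1.055)^2.4 ≈ 0.11193
  G=103: 103/255≈0.4039 > 0.04045 → ((0.4039+0.055)/1.055)^2.4 ≈ 0.13563
  B=17: 17/255≈0.0667 > 0.04045 → ((0.0667+0.055)/1.055)^2.4 ≈ 0.00561
  L2 = 0.2126×0.11193 + 0.7152×0.13563 + 0.0722×0.00561 ≈ 0.12121
Lighter = 0.79959, Darker = 0.12121
Ratio = (L_lighter + 0.05) / (L_darker + 0.05)
Ratio = (0.79959 + 0.05) / (0.12121 + 0.05) = 0.84959 / 0.17121 ≈ 4.9624
Ratio ≈ 4.96:1


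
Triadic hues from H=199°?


Triadic: equally spaced at 120° intervals
H1 = 199°
H2 = (199 + 120) mod 360 = 319°
H3 = (199 + 240) mod 360 = 79°
Triadic = 199°, 319°, 79°


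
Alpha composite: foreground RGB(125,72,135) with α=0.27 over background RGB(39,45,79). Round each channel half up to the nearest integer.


C = α×F + (1-α)×B, with 1-α = 0.73
R: 0.27×125 + 0.73×39 = 33.75 + 28.47 = 62.22 → 62
G: 0.27×72 + 0.73×45 = 19.44 + 32.85 = 52.29 → 52
B: 0.27×135 + 0.73×79 = 36.45 + 57.67 = 94.12 → 94
= RGB(62, 52, 94)


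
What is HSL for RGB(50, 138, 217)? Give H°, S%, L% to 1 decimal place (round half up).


Normalize: R'=50/255≈0.1961, G'=138/255≈0.5412, B'=217/255≈0.8510
Max=217/255, Min=50/255, Δ=Max-Min=167/255
L = (Max+Min)/2 = (217+50)/510 = 267/510 = 0.52352… → L = 52.4%
L > 0.5 → S = Δ/(2-Max-Min) = 167/(510-217-50) = 167/243 = 0.68724… → S = 68.7%
(the 1/255 factors cancel in S and H, so raw channel differences can be used)
Max is B' → H = 60 × ((R-G)/Δ + 4) = 60 × ((50-138)/167 + 4)
  -88/167 + 4 = -0.5269… + 4 = 3.4730…
  H = 60 × 3.4730… = 208.383…° → H = 208.4°
= HSL(208.4°, 68.7%, 52.4%)


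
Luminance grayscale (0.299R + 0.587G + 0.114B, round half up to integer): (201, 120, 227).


Gray = 0.299×R + 0.587×G + 0.114×B
Gray = 0.299×201 + 0.587×120 + 0.114×227
Gray = 60.099 + 70.440 + 25.878
Gray = 156.417 → round half up → 156
Gray = 156


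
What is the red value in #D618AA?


Color: #D618AA
R = D6 = 214
G = 18 = 24
B = AA = 170
Red = 214


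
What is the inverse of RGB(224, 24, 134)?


Invert: (255-R, 255-G, 255-B)
R: 255-224 = 31
G: 255-24 = 231
B: 255-134 = 121
= RGB(31, 231, 121)


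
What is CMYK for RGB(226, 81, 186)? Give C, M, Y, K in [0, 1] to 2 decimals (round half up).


R'=226/255≈0.8863, G'=81/255≈0.3176, B'=186/255≈0.7294
K = 1 - max(R',G',B') = 1 - 226/255 = 29/255 = 0.11372… → 0.11
(1-R'-K)/(1-K) simplifies to (max-R)/max with max = 226:
C = (226-226)/226 = 0/226 = 0 → 0.00
M = (226-81)/226 = 145/226 = 0.64159… → 0.64
Y = (226-186)/226 = 40/226 = 0.17699… → 0.18
= CMYK(0.00, 0.64, 0.18, 0.11)


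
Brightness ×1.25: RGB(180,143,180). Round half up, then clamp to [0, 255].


Multiply each channel by 1.25, round half up, clamp to [0, 255]
R: 180×1.25 = 225
G: 143×1.25 = 178.75 → round → 179
B: 180×1.25 = 225
= RGB(225, 179, 225)


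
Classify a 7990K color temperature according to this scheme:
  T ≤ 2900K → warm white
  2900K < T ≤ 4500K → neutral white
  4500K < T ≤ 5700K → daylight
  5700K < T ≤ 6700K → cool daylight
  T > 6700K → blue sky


Temperature: 7990K
7990K > 6700K → blue sky
Classification: blue sky


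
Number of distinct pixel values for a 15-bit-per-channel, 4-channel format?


Total bits = 15 bits/channel × 4 channels = 60 bits
Distinct pixel values = 2^60
= 1,152,921,504,606,846,976 pixel values


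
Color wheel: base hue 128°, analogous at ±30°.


Base hue: 128°
Left analog: (128 - 30) mod 360 = 98°
Right analog: (128 + 30) mod 360 = 158°
Analogous hues = 98° and 158°


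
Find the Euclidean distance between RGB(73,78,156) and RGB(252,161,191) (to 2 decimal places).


d = √[(R₁-R₂)² + (G₁-G₂)² + (B₁-B₂)²]
d = √[(73-252)² + (78-161)² + (156-191)²]
d = √[32041 + 6889 + 1225]
d = √40155
d ≈ 200.39


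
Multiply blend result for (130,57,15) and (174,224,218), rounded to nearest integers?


Multiply: C = A×B/255, rounded to nearest integer
R: 130×174/255 = 22620/255 ≈ 88.706 → 89
G: 57×224/255 = 12768/255 ≈ 50.071 → 50
B: 15×218/255 = 3270/255 ≈ 12.824 → 13
= RGB(89, 50, 13)


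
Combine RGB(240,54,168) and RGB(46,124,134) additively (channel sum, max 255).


Additive: each channel = min(255, C₁+C₂)
R: 240+46 = 286 → 255
G: 54+124 = 178 → 178
B: 168+134 = 302 → 255
= RGB(255, 178, 255)


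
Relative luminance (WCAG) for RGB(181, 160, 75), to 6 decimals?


Linearize each channel (sRGB transfer function): c = v/255; c_lin = c/12.92 if c ≤ 0.04045, else ((c+0.055)/1.055)^2.4
  R: 181/255 ≈ 0.709804 > 0.04045 → ((0.709804+0.055)/1.055)^2.4 ≈ 0.462077
  G: 160/255 ≈ 0.627451 > 0.04045 → ((0.627451+0.055)/1.055)^2.4 ≈ 0.351533
  B: 75/255 ≈ 0.294118 > 0.04045 → ((0.294118+0.055)/1.055)^2.4 ≈ 0.070360
R_lin = 0.462077, G_lin = 0.351533, B_lin = 0.070360
L = 0.2126×R + 0.7152×G + 0.0722×B
L = 0.2126×0.462077 + 0.7152×0.351533 + 0.0722×0.070360
L ≈ 0.354734


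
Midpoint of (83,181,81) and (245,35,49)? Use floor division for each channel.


Midpoint: each channel = ⌊(C₁+C₂)/2⌋
R: ⌊(83+245)/2⌋ = 164
G: ⌊(181+35)/2⌋ = 108
B: ⌊(81+49)/2⌋ = 65
= RGB(164, 108, 65)


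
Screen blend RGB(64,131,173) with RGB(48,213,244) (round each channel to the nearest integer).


Screen: C = 255 - (255-A)×(255-B)/255, rounded to nearest integer
R: 255 - (255-64)×(255-48)/255 = 255 - 39537/255 ≈ 255 - 155.047 = 99.953 → 100
G: 255 - (255-131)×(255-213)/255 = 255 - 5208/255 ≈ 255 - 20.424 = 234.576 → 235
B: 255 - (255-173)×(255-244)/255 = 255 - 902/255 ≈ 255 - 3.537 = 251.463 → 251
= RGB(100, 235, 251)


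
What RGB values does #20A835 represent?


20 → 32 (R)
A8 → 168 (G)
35 → 53 (B)
= RGB(32, 168, 53)


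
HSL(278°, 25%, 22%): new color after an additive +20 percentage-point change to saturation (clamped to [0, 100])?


Original S = 25%
Adjustment = +20 percentage points
New S = 25 + (20) = 45
Clamp to [0, 100] → 45
= HSL(278°, 45%, 22%)


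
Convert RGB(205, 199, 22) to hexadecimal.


R = 205 → CD (hex)
G = 199 → C7 (hex)
B = 22 → 16 (hex)
Hex = #CDC716


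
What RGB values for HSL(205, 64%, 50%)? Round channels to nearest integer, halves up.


H=205°, S=0.64, L=0.50
C = (1-|2L-1|)×S = (1-|0.00|)×0.64 = 0.64
H' = H/60 = 205/60 ≈ 3.4167; X = C×(1-|H' mod 2 - 1|) ≈ 0.3733
m = L - C/2 = 0.50 - 0.32 = 0.18
Sector ⌊H'⌋ = 3 → (R',G',B') = (0.0, ≈0.3733, 0.64)
RGB = ((R'+m)×255, (G'+m)×255, (B'+m)×255) = (45.9, 141.1, 209.1)
Round half up → RGB(46, 141, 209)


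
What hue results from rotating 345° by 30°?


New hue = (H + rotation) mod 360
New hue = (345 + 30) mod 360
= 375 mod 360
= 15°


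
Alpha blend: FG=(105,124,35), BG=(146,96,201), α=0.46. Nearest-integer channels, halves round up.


C = α×F + (1-α)×B, with 1-α = 0.54
R: 0.46×105 + 0.54×146 = 48.30 + 78.84 = 127.14 → 127
G: 0.46×124 + 0.54×96 = 57.04 + 51.84 = 108.88 → 109
B: 0.46×35 + 0.54×201 = 16.10 + 108.54 = 124.64 → 125
= RGB(127, 109, 125)


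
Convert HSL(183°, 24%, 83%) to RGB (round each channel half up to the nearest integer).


H=183°, S=0.24, L=0.83
C = (1-|2L-1|)×S = (1-|0.66|)×0.24 = 0.0816
H' = H/60 = 183/60 ≈ 3.0500; X = C×(1-|H' mod 2 - 1|) = 0.07752
m = L - C/2 = 0.83 - 0.0408 = 0.7892
Sector ⌊H'⌋ = 3 → (R',G',B') = (0.0, 0.07752, 0.0816)
RGB = ((R'+m)×255, (G'+m)×255, (B'+m)×255) = (201.246, 221.0136, 222.054)
Round half up → RGB(201, 221, 222)


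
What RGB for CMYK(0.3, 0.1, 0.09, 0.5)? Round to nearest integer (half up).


R = 255 × (1-C) × (1-K) = 255 × 0.70 × 0.50 = 89.25 → 89
G = 255 × (1-M) × (1-K) = 255 × 0.90 × 0.50 = 114.75 → 115
B = 255 × (1-Y) × (1-K) = 255 × 0.91 × 0.50 = 116.025 → 116
= RGB(89, 115, 116)


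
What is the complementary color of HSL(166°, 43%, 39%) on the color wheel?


Complement = opposite side of color wheel = hue + 180°
H' = (166 + 180) mod 360 = 346°
S and L unchanged.
= HSL(346°, 43%, 39%)


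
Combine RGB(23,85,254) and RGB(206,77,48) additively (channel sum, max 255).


Additive: each channel = min(255, C₁+C₂)
R: 23+206 = 229 → 229
G: 85+77 = 162 → 162
B: 254+48 = 302 → 255
= RGB(229, 162, 255)


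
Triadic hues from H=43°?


Triadic: equally spaced at 120° intervals
H1 = 43°
H2 = (43 + 120) mod 360 = 163°
H3 = (43 + 240) mod 360 = 283°
Triadic = 43°, 163°, 283°


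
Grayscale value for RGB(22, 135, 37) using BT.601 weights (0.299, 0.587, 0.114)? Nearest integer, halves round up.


Gray = 0.299×R + 0.587×G + 0.114×B
Gray = 0.299×22 + 0.587×135 + 0.114×37
Gray = 6.578 + 79.245 + 4.218
Gray = 90.041 → round half up → 90
Gray = 90


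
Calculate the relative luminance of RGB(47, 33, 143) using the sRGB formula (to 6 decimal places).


Linearize each channel (sRGB transfer function): c = v/255; c_lin = c/12.92 if c ≤ 0.04045, else ((c+0.055)/1.055)^2.4
  R: 47/255 ≈ 0.184314 > 0.04045 → ((0.184314+0.055)/1.055)^2.4 ≈ 0.028426
  G: 33/255 ≈ 0.129412 > 0.04045 → ((0.129412+0.055)/1.055)^2.4 ≈ 0.015209
  B: 143/255 ≈ 0.560784 > 0.04045 → ((0.560784+0.055)/1.055)^2.4 ≈ 0.274677
R_lin = 0.028426, G_lin = 0.015209, B_lin = 0.274677
L = 0.2126×R + 0.7152×G + 0.0722×B
L = 0.2126×0.028426 + 0.7152×0.015209 + 0.0722×0.274677
L ≈ 0.036752


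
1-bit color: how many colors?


Colors = 2^bits = 2^1
= 2 colors


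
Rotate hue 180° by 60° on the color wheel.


New hue = (H + rotation) mod 360
New hue = (180 + 60) mod 360
= 240 mod 360
= 240°


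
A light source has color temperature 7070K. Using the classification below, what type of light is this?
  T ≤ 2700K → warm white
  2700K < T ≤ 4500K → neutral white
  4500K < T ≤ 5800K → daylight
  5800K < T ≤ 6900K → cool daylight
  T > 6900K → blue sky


Temperature: 7070K
7070K > 6900K → blue sky
Classification: blue sky


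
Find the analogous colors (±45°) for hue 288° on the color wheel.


Base hue: 288°
Left analog: (288 - 45) mod 360 = 243°
Right analog: (288 + 45) mod 360 = 333°
Analogous hues = 243° and 333°


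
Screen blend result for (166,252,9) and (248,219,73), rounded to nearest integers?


Screen: C = 255 - (255-A)×(255-B)/255, rounded to nearest integer
R: 255 - (255-166)×(255-248)/255 = 255 - 623/255 ≈ 255 - 2.443 = 252.557 → 253
G: 255 - (255-252)×(255-219)/255 = 255 - 108/255 ≈ 255 - 0.424 = 254.576 → 255
B: 255 - (255-9)×(255-73)/255 = 255 - 44772/255 ≈ 255 - 175.576 = 79.424 → 79
= RGB(253, 255, 79)


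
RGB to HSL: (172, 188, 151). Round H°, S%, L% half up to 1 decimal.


Normalize: R'=172/255≈0.6745, G'=188/255≈0.7373, B'=151/255≈0.5922
Max=188/255, Min=151/255, Δ=Max-Min=37/255
L = (Max+Min)/2 = (188+151)/510 = 339/510 = 0.66470… → L = 66.5%
L > 0.5 → S = Δ/(2-Max-Min) = 37/(510-188-151) = 37/171 = 0.21637… → S = 21.6%
(the 1/255 factors cancel in S and H, so raw channel differences can be used)
Max is G' → H = 60 × ((B-R)/Δ + 2) = 60 × ((151-172)/37 + 2)
  -21/37 + 2 = -0.5675… + 2 = 1.4324…
  H = 60 × 1.4324… = 85.945…° → H = 85.9°
= HSL(85.9°, 21.6%, 66.5%)


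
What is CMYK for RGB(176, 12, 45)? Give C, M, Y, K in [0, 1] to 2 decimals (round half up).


R'=176/255≈0.6902, G'=12/255≈0.0471, B'=45/255≈0.1765
K = 1 - max(R',G',B') = 1 - 176/255 = 79/255 = 0.30980… → 0.31
(1-R'-K)/(1-K) simplifies to (max-R)/max with max = 176:
C = (176-176)/176 = 0/176 = 0 → 0.00
M = (176-12)/176 = 164/176 = 0.93181… → 0.93
Y = (176-45)/176 = 131/176 = 0.74431… → 0.74
= CMYK(0.00, 0.93, 0.74, 0.31)


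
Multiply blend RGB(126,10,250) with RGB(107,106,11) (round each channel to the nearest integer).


Multiply: C = A×B/255, rounded to nearest integer
R: 126×107/255 = 13482/255 ≈ 52.871 → 53
G: 10×106/255 = 1060/255 ≈ 4.157 → 4
B: 250×11/255 = 2750/255 ≈ 10.784 → 11
= RGB(53, 4, 11)


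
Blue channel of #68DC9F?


Color: #68DC9F
R = 68 = 104
G = DC = 220
B = 9F = 159
Blue = 159


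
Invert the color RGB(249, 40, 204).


Invert: (255-R, 255-G, 255-B)
R: 255-249 = 6
G: 255-40 = 215
B: 255-204 = 51
= RGB(6, 215, 51)


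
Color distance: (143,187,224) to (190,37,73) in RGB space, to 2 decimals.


d = √[(R₁-R₂)² + (G₁-G₂)² + (B₁-B₂)²]
d = √[(143-190)² + (187-37)² + (224-73)²]
d = √[2209 + 22500 + 22801]
d = √47510
d ≈ 217.97


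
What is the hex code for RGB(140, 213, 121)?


R = 140 → 8C (hex)
G = 213 → D5 (hex)
B = 121 → 79 (hex)
Hex = #8CD579


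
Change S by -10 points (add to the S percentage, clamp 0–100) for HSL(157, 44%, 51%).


Original S = 44%
Adjustment = -10 percentage points
New S = 44 + (-10) = 34
Clamp to [0, 100] → 34
= HSL(157°, 34%, 51%)


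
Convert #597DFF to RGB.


59 → 89 (R)
7D → 125 (G)
FF → 255 (B)
= RGB(89, 125, 255)


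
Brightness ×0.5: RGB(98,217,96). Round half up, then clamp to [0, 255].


Multiply each channel by 0.5, round half up, clamp to [0, 255]
R: 98×0.5 = 49
G: 217×0.5 = 108.5 → round → 109
B: 96×0.5 = 48
= RGB(49, 109, 48)


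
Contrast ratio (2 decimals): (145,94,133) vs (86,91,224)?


Linearize each sRGB channel c=v/255: c/12.92 if c ≤ 0.04045 else ((c+0.055)/1.055)^2.4
L = 0.2126×R_lin + 0.7152×G_lin + 0.0722×B_lin
Color 1 (145,94,133):
  R=145: 145/255≈0.5686 > 0.04045 → ((0.5686+0.055)/1.055)^2.4 ≈ 0.28315
  G=94: 94/255≈0.3686 > 0.04045 → ((0.3686+0.055)/1.055)^2.4 ≈ 0.11193
  B=133: 133/255≈0.5216 > 0.04045 → ((0.5216+0.055)/1.055)^2.4 ≈ 0.23455
  L1 = 0.2126×0.28315 + 0.7152×0.11193 + 0.0722×0.23455 ≈ 0.15719
Color 2 (86,91,224):
  R=86: 86/255≈0.3373 > 0.04045 → ((0.3373+0.055)/1.055)^2.4 ≈ 0.09306
  G=91: 91/255≈0.3569 > 0.04045 → ((0.3569+0.055)/1.055)^2.4 ≈ 0.10462
  B=224: 224/255≈0.8784 > 0.04045 → ((0.8784+0.055)/1.055)^2.4 ≈ 0.74540
  L2 = 0.2126×0.09306 + 0.7152×0.10462 + 0.0722×0.74540 ≈ 0.14842
Lighter = 0.15719, Darker = 0.14842
Ratio = (L_lighter + 0.05) / (L_darker + 0.05)
Ratio = (0.15719 + 0.05) / (0.14842 + 0.05) = 0.20719 / 0.19842 ≈ 1.0442
Ratio ≈ 1.04:1


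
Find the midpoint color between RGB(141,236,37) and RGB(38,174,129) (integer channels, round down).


Midpoint: each channel = ⌊(C₁+C₂)/2⌋
R: ⌊(141+38)/2⌋ = 89
G: ⌊(236+174)/2⌋ = 205
B: ⌊(37+129)/2⌋ = 83
= RGB(89, 205, 83)


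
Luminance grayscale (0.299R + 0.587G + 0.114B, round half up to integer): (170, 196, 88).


Gray = 0.299×R + 0.587×G + 0.114×B
Gray = 0.299×170 + 0.587×196 + 0.114×88
Gray = 50.830 + 115.052 + 10.032
Gray = 175.914 → round half up → 176
Gray = 176


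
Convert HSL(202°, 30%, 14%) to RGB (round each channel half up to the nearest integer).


H=202°, S=0.30, L=0.14
C = (1-|2L-1|)×S = (1-|-0.72|)×0.30 = 0.084
H' = H/60 = 202/60 ≈ 3.3667; X = C×(1-|H' mod 2 - 1|) = 0.0532
m = L - C/2 = 0.14 - 0.042 = 0.098
Sector ⌊H'⌋ = 3 → (R',G',B') = (0.0, 0.0532, 0.084)
RGB = ((R'+m)×255, (G'+m)×255, (B'+m)×255) = (24.99, 38.556, 46.41)
Round half up → RGB(25, 39, 46)


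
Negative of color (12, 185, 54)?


Invert: (255-R, 255-G, 255-B)
R: 255-12 = 243
G: 255-185 = 70
B: 255-54 = 201
= RGB(243, 70, 201)


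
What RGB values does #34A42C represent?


34 → 52 (R)
A4 → 164 (G)
2C → 44 (B)
= RGB(52, 164, 44)


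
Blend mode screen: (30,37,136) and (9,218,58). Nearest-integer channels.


Screen: C = 255 - (255-A)×(255-B)/255, rounded to nearest integer
R: 255 - (255-30)×(255-9)/255 = 255 - 55350/255 ≈ 255 - 217.059 = 37.941 → 38
G: 255 - (255-37)×(255-218)/255 = 255 - 8066/255 ≈ 255 - 31.631 = 223.369 → 223
B: 255 - (255-136)×(255-58)/255 = 255 - 23443/255 ≈ 255 - 91.933 = 163.067 → 163
= RGB(38, 223, 163)


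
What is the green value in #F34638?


Color: #F34638
R = F3 = 243
G = 46 = 70
B = 38 = 56
Green = 70


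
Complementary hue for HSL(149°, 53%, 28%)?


Complement = opposite side of color wheel = hue + 180°
H' = (149 + 180) mod 360 = 329°
S and L unchanged.
= HSL(329°, 53%, 28%)


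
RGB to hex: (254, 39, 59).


R = 254 → FE (hex)
G = 39 → 27 (hex)
B = 59 → 3B (hex)
Hex = #FE273B


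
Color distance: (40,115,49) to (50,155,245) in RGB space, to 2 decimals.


d = √[(R₁-R₂)² + (G₁-G₂)² + (B₁-B₂)²]
d = √[(40-50)² + (115-155)² + (49-245)²]
d = √[100 + 1600 + 38416]
d = √40116
d ≈ 200.29


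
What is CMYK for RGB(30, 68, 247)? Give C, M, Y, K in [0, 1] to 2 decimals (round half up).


R'=30/255≈0.1176, G'=68/255≈0.2667, B'=247/255≈0.9686
K = 1 - max(R',G',B') = 1 - 247/255 = 8/255 = 0.03137… → 0.03
(1-R'-K)/(1-K) simplifies to (max-R)/max with max = 247:
C = (247-30)/247 = 217/247 = 0.87854… → 0.88
M = (247-68)/247 = 179/247 = 0.72469… → 0.72
Y = (247-247)/247 = 0/247 = 0 → 0.00
= CMYK(0.88, 0.72, 0.00, 0.03)


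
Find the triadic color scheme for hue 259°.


Triadic: equally spaced at 120° intervals
H1 = 259°
H2 = (259 + 120) mod 360 = 19°
H3 = (259 + 240) mod 360 = 139°
Triadic = 259°, 19°, 139°


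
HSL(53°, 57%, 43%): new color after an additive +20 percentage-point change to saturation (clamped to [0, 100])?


Original S = 57%
Adjustment = +20 percentage points
New S = 57 + (20) = 77
Clamp to [0, 100] → 77
= HSL(53°, 77%, 43%)


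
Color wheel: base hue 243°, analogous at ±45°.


Base hue: 243°
Left analog: (243 - 45) mod 360 = 198°
Right analog: (243 + 45) mod 360 = 288°
Analogous hues = 198° and 288°


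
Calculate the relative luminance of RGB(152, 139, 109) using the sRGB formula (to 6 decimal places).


Linearize each channel (sRGB transfer function): c = v/255; c_lin = c/12.92 if c ≤ 0.04045, else ((c+0.055)/1.055)^2.4
  R: 152/255 ≈ 0.596078 > 0.04045 → ((0.596078+0.055)/1.055)^2.4 ≈ 0.313989
  G: 139/255 ≈ 0.545098 > 0.04045 → ((0.545098+0.055)/1.055)^2.4 ≈ 0.258183
  B: 109/255 ≈ 0.427451 > 0.04045 → ((0.427451+0.055)/1.055)^2.4 ≈ 0.152926
R_lin = 0.313989, G_lin = 0.258183, B_lin = 0.152926
L = 0.2126×R + 0.7152×G + 0.0722×B
L = 0.2126×0.313989 + 0.7152×0.258183 + 0.0722×0.152926
L ≈ 0.262448


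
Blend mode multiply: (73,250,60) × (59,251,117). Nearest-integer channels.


Multiply: C = A×B/255, rounded to nearest integer
R: 73×59/255 = 4307/255 ≈ 16.890 → 17
G: 250×251/255 = 62750/255 ≈ 246.078 → 246
B: 60×117/255 = 7020/255 ≈ 27.529 → 28
= RGB(17, 246, 28)


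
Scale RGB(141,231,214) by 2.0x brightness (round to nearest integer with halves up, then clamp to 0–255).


Multiply each channel by 2.0, round half up, clamp to [0, 255]
R: 141×2.0 = 282 → clamp → 255
G: 231×2.0 = 462 → clamp → 255
B: 214×2.0 = 428 → clamp → 255
= RGB(255, 255, 255)


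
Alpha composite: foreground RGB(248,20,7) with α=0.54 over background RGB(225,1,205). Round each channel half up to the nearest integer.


C = α×F + (1-α)×B, with 1-α = 0.46
R: 0.54×248 + 0.46×225 = 133.92 + 103.50 = 237.42 → 237
G: 0.54×20 + 0.46×1 = 10.80 + 0.46 = 11.26 → 11
B: 0.54×7 + 0.46×205 = 3.78 + 94.30 = 98.08 → 98
= RGB(237, 11, 98)


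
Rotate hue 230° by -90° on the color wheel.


New hue = (H + rotation) mod 360
New hue = (230 -90) mod 360
= 140 mod 360
= 140°


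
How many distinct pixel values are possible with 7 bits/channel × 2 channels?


Total bits = 7 bits/channel × 2 channels = 14 bits
Distinct pixel values = 2^14
= 16,384 pixel values


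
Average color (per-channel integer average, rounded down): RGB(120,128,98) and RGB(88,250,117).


Midpoint: each channel = ⌊(C₁+C₂)/2⌋
R: ⌊(120+88)/2⌋ = 104
G: ⌊(128+250)/2⌋ = 189
B: ⌊(98+117)/2⌋ = 107
= RGB(104, 189, 107)


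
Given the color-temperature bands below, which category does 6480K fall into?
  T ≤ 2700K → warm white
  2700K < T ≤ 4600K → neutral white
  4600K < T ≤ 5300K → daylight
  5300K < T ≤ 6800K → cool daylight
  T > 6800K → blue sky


Temperature: 6480K
5300K < 6480K ≤ 6800K → cool daylight
Classification: cool daylight


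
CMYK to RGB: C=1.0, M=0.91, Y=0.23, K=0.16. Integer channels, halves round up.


R = 255 × (1-C) × (1-K) = 255 × 0.00 × 0.84 = 0
G = 255 × (1-M) × (1-K) = 255 × 0.09 × 0.84 = 19.278 → 19
B = 255 × (1-Y) × (1-K) = 255 × 0.77 × 0.84 = 164.934 → 165
= RGB(0, 19, 165)


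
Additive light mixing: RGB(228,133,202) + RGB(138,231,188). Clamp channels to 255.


Additive: each channel = min(255, C₁+C₂)
R: 228+138 = 366 → 255
G: 133+231 = 364 → 255
B: 202+188 = 390 → 255
= RGB(255, 255, 255)


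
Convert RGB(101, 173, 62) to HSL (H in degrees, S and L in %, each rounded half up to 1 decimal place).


Normalize: R'=101/255≈0.3961, G'=173/255≈0.6784, B'=62/255≈0.2431
Max=173/255, Min=62/255, Δ=Max-Min=111/255
L = (Max+Min)/2 = (173+62)/510 = 235/510 = 0.46078… → L = 46.1%
L ≤ 0.5 → S = Δ/(Max+Min) = 111/(173+62) = 111/235 = 0.47234… → S = 47.2%
(the 1/255 factors cancel in S and H, so raw channel differences can be used)
Max is G' → H = 60 × ((B-R)/Δ + 2) = 60 × ((62-101)/111 + 2)
  -39/111 + 2 = -0.3513… + 2 = 1.6486…
  H = 60 × 1.6486… = 98.918…° → H = 98.9°
= HSL(98.9°, 47.2%, 46.1%)


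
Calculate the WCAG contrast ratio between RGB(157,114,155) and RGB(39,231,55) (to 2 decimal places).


Linearize each sRGB channel c=v/255: c/12.92 if c ≤ 0.04045 else ((c+0.055)/1.055)^2.4
L = 0.2126×R_lin + 0.7152×G_lin + 0.0722×B_lin
Color 1 (157,114,155):
  R=157: 157/255≈0.6157 > 0.04045 → ((0.6157+0.055)/1.055)^2.4 ≈ 0.33716
  G=114: 114/255≈0.4471 > 0.04045 → ((0.4471+0.055)/1.055)^2.4 ≈ 0.16827
  B=155: 155/255≈0.6078 > 0.04045 → ((0.6078+0.055)/1.055)^2.4 ≈ 0.32778
  L1 = 0.2126×0.33716 + 0.7152×0.16827 + 0.0722×0.32778 ≈ 0.21569
Color 2 (39,231,55):
  R=39: 39/255≈0.1529 > 0.04045 → ((0.1529+0.055)/1.055)^2.4 ≈ 0.02029
  G=231: 231/255≈0.9059 > 0.04045 → ((0.9059+0.055)/1.055)^2.4 ≈ 0.79910
  B=55: 55/255≈0.2157 > 0.04045 → ((0.2157+0.055)/1.055)^2.4 ≈ 0.03820
  L2 = 0.2126×0.02029 + 0.7152×0.79910 + 0.0722×0.03820 ≈ 0.57859
Lighter = 0.57859, Darker = 0.21569
Ratio = (L_lighter + 0.05) / (L_darker + 0.05)
Ratio = (0.57859 + 0.05) / (0.21569 + 0.05) = 0.62859 / 0.26569 ≈ 2.3659
Ratio ≈ 2.37:1


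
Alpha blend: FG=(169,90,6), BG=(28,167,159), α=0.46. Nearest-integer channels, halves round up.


C = α×F + (1-α)×B, with 1-α = 0.54
R: 0.46×169 + 0.54×28 = 77.74 + 15.12 = 92.86 → 93
G: 0.46×90 + 0.54×167 = 41.40 + 90.18 = 131.58 → 132
B: 0.46×6 + 0.54×159 = 2.76 + 85.86 = 88.62 → 89
= RGB(93, 132, 89)


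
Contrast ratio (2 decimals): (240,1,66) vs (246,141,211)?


Linearize each sRGB channel c=v/255: c/12.92 if c ≤ 0.04045 else ((c+0.055)/1.055)^2.4
L = 0.2126×R_lin + 0.7152×G_lin + 0.0722×B_lin
Color 1 (240,1,66):
  R=240: 240/255≈0.9412 > 0.04045 → ((0.9412+0.055)/1.055)^2.4 ≈ 0.87137
  G=1: 1/255≈0.0039 ≤ 0.04045 → 0.0039/12.92 ≈ 0.00030
  B=66: 66/255≈0.2588 > 0.04045 → ((0.2588+0.055)/1.055)^2.4 ≈ 0.05448
  L1 = 0.2126×0.87137 + 0.7152×0.00030 + 0.0722×0.05448 ≈ 0.18940
Color 2 (246,141,211):
  R=246: 246/255≈0.9647 > 0.04045 → ((0.9647+0.055)/1.055)^2.4 ≈ 0.92158
  G=141: 141/255≈0.5529 > 0.04045 → ((0.5529+0.055)/1.055)^2.4 ≈ 0.26636
  B=211: 211/255≈0.8275 > 0.04045 → ((0.8275+0.055)/1.055)^2.4 ≈ 0.65141
  L2 = 0.2126×0.92158 + 0.7152×0.26636 + 0.0722×0.65141 ≈ 0.43346
Lighter = 0.43346, Darker = 0.18940
Ratio = (L_lighter + 0.05) / (L_darker + 0.05)
Ratio = (0.43346 + 0.05) / (0.18940 + 0.05) = 0.48346 / 0.23940 ≈ 2.0194
Ratio ≈ 2.02:1


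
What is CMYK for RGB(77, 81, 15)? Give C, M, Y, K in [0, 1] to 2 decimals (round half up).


R'=77/255≈0.3020, G'=81/255≈0.3176, B'=15/255≈0.0588
K = 1 - max(R',G',B') = 1 - 81/255 = 174/255 = 0.68235… → 0.68
(1-R'-K)/(1-K) simplifies to (max-R)/max with max = 81:
C = (81-77)/81 = 4/81 = 0.04938… → 0.05
M = (81-81)/81 = 0/81 = 0 → 0.00
Y = (81-15)/81 = 66/81 = 0.81481… → 0.81
= CMYK(0.05, 0.00, 0.81, 0.68)


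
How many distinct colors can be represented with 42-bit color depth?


Colors = 2^bits = 2^42
= 4,398,046,511,104 colors


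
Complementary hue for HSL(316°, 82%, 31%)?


Complement = opposite side of color wheel = hue + 180°
H' = (316 + 180) mod 360 = 136°
S and L unchanged.
= HSL(136°, 82%, 31%)


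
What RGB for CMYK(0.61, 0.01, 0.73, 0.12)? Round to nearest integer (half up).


R = 255 × (1-C) × (1-K) = 255 × 0.39 × 0.88 = 87.516 → 88
G = 255 × (1-M) × (1-K) = 255 × 0.99 × 0.88 = 222.156 → 222
B = 255 × (1-Y) × (1-K) = 255 × 0.27 × 0.88 = 60.588 → 61
= RGB(88, 222, 61)


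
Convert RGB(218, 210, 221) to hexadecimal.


R = 218 → DA (hex)
G = 210 → D2 (hex)
B = 221 → DD (hex)
Hex = #DAD2DD


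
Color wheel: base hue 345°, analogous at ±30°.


Base hue: 345°
Left analog: (345 - 30) mod 360 = 315°
Right analog: (345 + 30) mod 360 = 15°
Analogous hues = 315° and 15°


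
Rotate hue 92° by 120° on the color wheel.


New hue = (H + rotation) mod 360
New hue = (92 + 120) mod 360
= 212 mod 360
= 212°


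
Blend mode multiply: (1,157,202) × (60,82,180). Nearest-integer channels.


Multiply: C = A×B/255, rounded to nearest integer
R: 1×60/255 = 60/255 ≈ 0.235 → 0
G: 157×82/255 = 12874/255 ≈ 50.486 → 50
B: 202×180/255 = 36360/255 ≈ 142.588 → 143
= RGB(0, 50, 143)


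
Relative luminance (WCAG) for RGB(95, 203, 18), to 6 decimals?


Linearize each channel (sRGB transfer function): c = v/255; c_lin = c/12.92 if c ≤ 0.04045, else ((c+0.055)/1.055)^2.4
  R: 95/255 ≈ 0.372549 > 0.04045 → ((0.372549+0.055)/1.055)^2.4 ≈ 0.114435
  G: 203/255 ≈ 0.796078 > 0.04045 → ((0.796078+0.055)/1.055)^2.4 ≈ 0.597202
  B: 18/255 ≈ 0.070588 > 0.04045 → ((0.070588+0.055)/1.055)^2.4 ≈ 0.006049
R_lin = 0.114435, G_lin = 0.597202, B_lin = 0.006049
L = 0.2126×R + 0.7152×G + 0.0722×B
L = 0.2126×0.114435 + 0.7152×0.597202 + 0.0722×0.006049
L ≈ 0.451884
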